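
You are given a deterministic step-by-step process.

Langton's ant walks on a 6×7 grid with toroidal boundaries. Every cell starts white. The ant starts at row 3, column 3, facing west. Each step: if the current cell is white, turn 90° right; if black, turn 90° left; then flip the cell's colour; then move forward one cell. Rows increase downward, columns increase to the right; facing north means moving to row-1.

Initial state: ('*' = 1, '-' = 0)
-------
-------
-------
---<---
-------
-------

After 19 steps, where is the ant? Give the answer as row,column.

gen 0: -------
-------
-------
---<---
-------
-------
gen 1: -------
-------
---^---
---*---
-------
-------
gen 2: -------
-------
---*>--
---*---
-------
-------
gen 3: -------
-------
---**--
---*v--
-------
-------
gen 4: -------
-------
---**--
---<*--
-------
-------
gen 5: -------
-------
---**--
----*--
---v---
-------
gen 6: -------
-------
---**--
----*--
--<*---
-------
gen 7: -------
-------
---**--
--^-*--
--**---
-------
gen 8: -------
-------
---**--
--*>*--
--**---
-------
gen 9: -------
-------
---**--
--***--
--*v---
-------
gen 10: -------
-------
---**--
--***--
--*->--
-------
gen 11: -------
-------
---**--
--***--
--*-*--
----v--
gen 12: -------
-------
---**--
--***--
--*-*--
---<*--
gen 13: -------
-------
---**--
--***--
--*^*--
---**--
gen 14: -------
-------
---**--
--***--
--**>--
---**--
gen 15: -------
-------
---**--
--**^--
--**---
---**--
gen 16: -------
-------
---**--
--*<---
--**---
---**--
gen 17: -------
-------
---**--
--*----
--*v---
---**--
gen 18: -------
-------
---**--
--*----
--*->--
---**--
gen 19: -------
-------
---**--
--*----
--*-*--
---*v--

5,4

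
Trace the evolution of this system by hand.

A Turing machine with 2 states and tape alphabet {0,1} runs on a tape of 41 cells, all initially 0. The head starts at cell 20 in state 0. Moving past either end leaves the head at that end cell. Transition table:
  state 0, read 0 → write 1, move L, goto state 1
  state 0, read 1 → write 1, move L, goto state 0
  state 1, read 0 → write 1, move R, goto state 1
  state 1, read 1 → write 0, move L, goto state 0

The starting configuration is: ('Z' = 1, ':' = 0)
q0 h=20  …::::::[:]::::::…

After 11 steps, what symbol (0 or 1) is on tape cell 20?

k=0  q0 h=20  …::::::[:]::::::…
k=1  q1 h=19  …::::::[:]Z:::::…
k=2  q1 h=20  …:::::Z[Z]::::::…
k=3  q0 h=19  …::::::[Z]::::::…
k=4  q0 h=18  …::::::[:]Z:::::…
k=5  q1 h=17  …::::::[:]ZZ::::…
k=6  q1 h=18  …:::::Z[Z]Z:::::…
k=7  q0 h=17  …::::::[Z]:Z::::…
k=8  q0 h=16  …::::::[:]Z:Z:::…
k=9  q1 h=15  …::::::[:]ZZ:Z::…
k=10  q1 h=16  …:::::Z[Z]Z:Z:::…
k=11  q0 h=15  …::::::[Z]:Z:Z::…

0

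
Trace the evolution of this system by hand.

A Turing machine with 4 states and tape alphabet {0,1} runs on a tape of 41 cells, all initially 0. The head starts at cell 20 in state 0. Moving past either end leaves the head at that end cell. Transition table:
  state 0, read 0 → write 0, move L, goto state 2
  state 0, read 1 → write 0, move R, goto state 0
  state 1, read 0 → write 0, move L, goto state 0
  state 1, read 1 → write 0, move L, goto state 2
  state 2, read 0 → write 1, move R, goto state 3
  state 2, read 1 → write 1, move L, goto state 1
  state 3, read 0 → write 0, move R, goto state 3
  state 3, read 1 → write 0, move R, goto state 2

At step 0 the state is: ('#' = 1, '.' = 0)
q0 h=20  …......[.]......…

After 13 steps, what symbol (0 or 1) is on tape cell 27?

0

step 0: q0 h=20  …......[.]......…
step 1: q2 h=19  …......[.]......…
step 2: q3 h=20  ….....#[.]......…
step 3: q3 h=21  …....#.[.]......…
step 4: q3 h=22  …...#..[.]......…
step 5: q3 h=23  …..#...[.]......…
step 6: q3 h=24  ….#....[.]......…
step 7: q3 h=25  …#.....[.]......…
step 8: q3 h=26  …......[.]......…
step 9: q3 h=27  …......[.]......…
step 10: q3 h=28  …......[.]......…
step 11: q3 h=29  …......[.]......…
step 12: q3 h=30  …......[.]......…
step 13: q3 h=31  …......[.]......…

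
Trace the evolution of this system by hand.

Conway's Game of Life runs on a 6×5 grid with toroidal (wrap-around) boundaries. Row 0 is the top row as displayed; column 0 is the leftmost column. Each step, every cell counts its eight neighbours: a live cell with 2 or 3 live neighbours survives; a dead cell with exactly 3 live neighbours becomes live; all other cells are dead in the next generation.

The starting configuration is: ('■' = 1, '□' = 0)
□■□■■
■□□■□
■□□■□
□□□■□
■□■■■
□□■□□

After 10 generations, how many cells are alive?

gen 0: □■□■■
■□□■□
■□□■□
□□□■□
■□■■■
□□■□□
gen 1: ■■□■■
■■□■□
□□■■□
■■□□□
□■■□■
□□□□□
gen 2: □■□■□
□□□□□
□□□■□
■□□□■
□■■□□
□□□□□
gen 3: □□□□□
□□■□□
□□□□■
■■■■■
■■□□□
□■□□□
gen 4: □□□□□
□□□□□
□□□□■
□□■■□
□□□■□
■■□□□
gen 5: □□□□□
□□□□□
□□□■□
□□■■■
□■□■■
□□□□□
gen 6: □□□□□
□□□□□
□□■■■
■□□□□
■□□□■
□□□□□
gen 7: □□□□□
□□□■□
□□□■■
■■□□□
■□□□■
□□□□□
gen 8: □□□□□
□□□■■
■□■■■
□■□■□
■■□□■
□□□□□
gen 9: □□□□□
■□■□□
■■□□□
□□□□□
■■■□■
■□□□□
gen 10: □■□□□
■□□□□
■■□□□
□□■□■
■■□□■
■□□□■

11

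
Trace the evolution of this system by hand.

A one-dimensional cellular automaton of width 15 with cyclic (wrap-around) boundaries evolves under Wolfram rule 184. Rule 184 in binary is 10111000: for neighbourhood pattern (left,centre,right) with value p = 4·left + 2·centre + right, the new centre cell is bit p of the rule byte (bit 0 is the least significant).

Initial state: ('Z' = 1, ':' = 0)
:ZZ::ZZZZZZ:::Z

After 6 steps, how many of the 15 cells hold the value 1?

9

t=0: :ZZ::ZZZZZZ:::Z
t=1: ZZ:Z:ZZZZZ:Z:::
t=2: Z:Z:ZZZZZ:Z:Z::
t=3: :Z:ZZZZZ:Z:Z:Z:
t=4: ::ZZZZZ:Z:Z:Z:Z
t=5: Z:ZZZZ:Z:Z:Z:Z:
t=6: :ZZZZ:Z:Z:Z:Z:Z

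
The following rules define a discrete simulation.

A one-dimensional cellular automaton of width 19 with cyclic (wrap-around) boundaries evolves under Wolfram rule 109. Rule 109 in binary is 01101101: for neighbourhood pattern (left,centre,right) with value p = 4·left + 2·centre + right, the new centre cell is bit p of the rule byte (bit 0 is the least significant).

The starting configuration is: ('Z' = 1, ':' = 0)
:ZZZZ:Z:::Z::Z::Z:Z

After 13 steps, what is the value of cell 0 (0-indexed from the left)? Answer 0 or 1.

1

0) :ZZZZ:Z:::Z::Z::Z:Z
1) ZZ::ZZZ:Z:Z::Z::ZZZ
2) :Z::Z:ZZZZZ::Z::Z::
3) :Z::ZZZ:::Z::Z::Z:Z
4) ZZ::Z:Z:Z:Z::Z::ZZZ
5) :Z::ZZZZZZZ::Z::Z::
6) :Z::Z:::::Z::Z::Z:Z
7) ZZ::Z:ZZZ:Z::Z::ZZZ
8) :Z::ZZZ:ZZZ::Z::Z::
9) :Z::Z:ZZZ:Z::Z::Z:Z
10) ZZ::ZZZ:ZZZ::Z::ZZZ
11) :Z::Z:ZZZ:Z::Z::Z::
12) :Z::ZZZ:ZZZ::Z::Z:Z
13) ZZ::Z:ZZZ:Z::Z::ZZZ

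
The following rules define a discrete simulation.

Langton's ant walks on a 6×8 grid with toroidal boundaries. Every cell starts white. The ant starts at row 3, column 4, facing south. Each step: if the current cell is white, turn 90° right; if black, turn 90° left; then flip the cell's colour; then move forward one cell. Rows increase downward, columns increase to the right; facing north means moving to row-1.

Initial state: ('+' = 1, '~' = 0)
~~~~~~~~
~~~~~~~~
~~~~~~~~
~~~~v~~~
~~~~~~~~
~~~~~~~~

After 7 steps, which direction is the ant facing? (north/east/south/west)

gen 0: ~~~~~~~~
~~~~~~~~
~~~~~~~~
~~~~v~~~
~~~~~~~~
~~~~~~~~
gen 1: ~~~~~~~~
~~~~~~~~
~~~~~~~~
~~~<+~~~
~~~~~~~~
~~~~~~~~
gen 2: ~~~~~~~~
~~~~~~~~
~~~^~~~~
~~~++~~~
~~~~~~~~
~~~~~~~~
gen 3: ~~~~~~~~
~~~~~~~~
~~~+>~~~
~~~++~~~
~~~~~~~~
~~~~~~~~
gen 4: ~~~~~~~~
~~~~~~~~
~~~++~~~
~~~+v~~~
~~~~~~~~
~~~~~~~~
gen 5: ~~~~~~~~
~~~~~~~~
~~~++~~~
~~~+~>~~
~~~~~~~~
~~~~~~~~
gen 6: ~~~~~~~~
~~~~~~~~
~~~++~~~
~~~+~+~~
~~~~~v~~
~~~~~~~~
gen 7: ~~~~~~~~
~~~~~~~~
~~~++~~~
~~~+~+~~
~~~~<+~~
~~~~~~~~

west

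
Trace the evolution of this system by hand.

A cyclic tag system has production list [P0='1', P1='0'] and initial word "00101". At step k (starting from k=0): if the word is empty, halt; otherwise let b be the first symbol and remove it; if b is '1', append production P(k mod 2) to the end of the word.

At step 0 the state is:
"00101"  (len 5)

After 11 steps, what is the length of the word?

0

step 0: "00101"  (len 5)
step 1: "0101"  (len 4)
step 2: "101"  (len 3)
step 3: "011"  (len 3)
step 4: "11"  (len 2)
step 5: "11"  (len 2)
step 6: "10"  (len 2)
step 7: "01"  (len 2)
step 8: "1"  (len 1)
step 9: "1"  (len 1)
step 10: "0"  (len 1)
step 11: (halted — word empty)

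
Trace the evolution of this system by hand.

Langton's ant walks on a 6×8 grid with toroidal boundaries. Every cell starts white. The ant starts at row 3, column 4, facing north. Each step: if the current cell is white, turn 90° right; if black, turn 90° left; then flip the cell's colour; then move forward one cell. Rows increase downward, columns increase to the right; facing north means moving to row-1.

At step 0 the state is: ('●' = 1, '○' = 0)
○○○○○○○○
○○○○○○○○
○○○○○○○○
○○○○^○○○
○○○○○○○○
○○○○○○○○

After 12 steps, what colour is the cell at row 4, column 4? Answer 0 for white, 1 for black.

gen 0: ○○○○○○○○
○○○○○○○○
○○○○○○○○
○○○○^○○○
○○○○○○○○
○○○○○○○○
gen 1: ○○○○○○○○
○○○○○○○○
○○○○○○○○
○○○○●>○○
○○○○○○○○
○○○○○○○○
gen 2: ○○○○○○○○
○○○○○○○○
○○○○○○○○
○○○○●●○○
○○○○○v○○
○○○○○○○○
gen 3: ○○○○○○○○
○○○○○○○○
○○○○○○○○
○○○○●●○○
○○○○<●○○
○○○○○○○○
gen 4: ○○○○○○○○
○○○○○○○○
○○○○○○○○
○○○○^●○○
○○○○●●○○
○○○○○○○○
gen 5: ○○○○○○○○
○○○○○○○○
○○○○○○○○
○○○<○●○○
○○○○●●○○
○○○○○○○○
gen 6: ○○○○○○○○
○○○○○○○○
○○○^○○○○
○○○●○●○○
○○○○●●○○
○○○○○○○○
gen 7: ○○○○○○○○
○○○○○○○○
○○○●>○○○
○○○●○●○○
○○○○●●○○
○○○○○○○○
gen 8: ○○○○○○○○
○○○○○○○○
○○○●●○○○
○○○●v●○○
○○○○●●○○
○○○○○○○○
gen 9: ○○○○○○○○
○○○○○○○○
○○○●●○○○
○○○<●●○○
○○○○●●○○
○○○○○○○○
gen 10: ○○○○○○○○
○○○○○○○○
○○○●●○○○
○○○○●●○○
○○○v●●○○
○○○○○○○○
gen 11: ○○○○○○○○
○○○○○○○○
○○○●●○○○
○○○○●●○○
○○<●●●○○
○○○○○○○○
gen 12: ○○○○○○○○
○○○○○○○○
○○○●●○○○
○○^○●●○○
○○●●●●○○
○○○○○○○○

1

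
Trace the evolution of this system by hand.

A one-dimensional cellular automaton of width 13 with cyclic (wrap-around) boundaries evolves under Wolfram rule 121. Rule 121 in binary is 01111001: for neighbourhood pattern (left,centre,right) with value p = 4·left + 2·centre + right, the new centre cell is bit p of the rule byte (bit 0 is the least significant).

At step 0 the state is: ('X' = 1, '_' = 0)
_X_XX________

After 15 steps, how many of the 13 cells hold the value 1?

k=0  _X_XX________
k=1  __XXXXXXXXXXX
k=2  X_X_________X
k=3  XX_XXXXXXXX_X
k=4  _XXX______XXX
k=5  XX_XXXXXX_X_X
k=6  _XXX____XX_XX
k=7  XX_XXXX_XXXXX
k=8  _XXX__XXX____
k=9  _X_XX_X_XXXXX
k=10  X_XXXX_XX___X
k=11  XXX__XXXXXX_X
k=12  __XX_X____XXX
k=13  X_XXX_XXX_X_X
k=14  XXX_XXX_XX_XX
k=15  __XXX_XXXXXX_

9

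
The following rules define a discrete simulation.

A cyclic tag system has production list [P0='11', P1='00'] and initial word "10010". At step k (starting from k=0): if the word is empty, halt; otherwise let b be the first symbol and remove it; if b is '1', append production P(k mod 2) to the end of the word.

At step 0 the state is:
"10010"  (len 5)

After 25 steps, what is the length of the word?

4

[0] "10010"  (len 5)
[1] "001011"  (len 6)
[2] "01011"  (len 5)
[3] "1011"  (len 4)
[4] "01100"  (len 5)
[5] "1100"  (len 4)
[6] "10000"  (len 5)
[7] "000011"  (len 6)
[8] "00011"  (len 5)
[9] "0011"  (len 4)
[10] "011"  (len 3)
[11] "11"  (len 2)
[12] "100"  (len 3)
[13] "0011"  (len 4)
[14] "011"  (len 3)
[15] "11"  (len 2)
[16] "100"  (len 3)
[17] "0011"  (len 4)
[18] "011"  (len 3)
[19] "11"  (len 2)
[20] "100"  (len 3)
[21] "0011"  (len 4)
[22] "011"  (len 3)
[23] "11"  (len 2)
[24] "100"  (len 3)
[25] "0011"  (len 4)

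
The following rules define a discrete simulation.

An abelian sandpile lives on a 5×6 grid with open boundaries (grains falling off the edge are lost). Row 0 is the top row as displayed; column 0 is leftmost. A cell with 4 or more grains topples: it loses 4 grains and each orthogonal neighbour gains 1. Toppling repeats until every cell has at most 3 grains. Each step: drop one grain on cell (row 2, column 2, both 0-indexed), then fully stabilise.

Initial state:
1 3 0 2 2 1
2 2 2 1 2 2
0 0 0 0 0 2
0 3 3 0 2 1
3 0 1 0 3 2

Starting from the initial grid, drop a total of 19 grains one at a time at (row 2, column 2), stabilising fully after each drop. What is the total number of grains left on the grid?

58

gen 0: 1 3 0 2 2 1
2 2 2 1 2 2
0 0 0 0 0 2
0 3 3 0 2 1
3 0 1 0 3 2
gen 1: 1 3 0 2 2 1
2 2 2 1 2 2
0 0 1 0 0 2
0 3 3 0 2 1
3 0 1 0 3 2
gen 2: 1 3 0 2 2 1
2 2 2 1 2 2
0 0 2 0 0 2
0 3 3 0 2 1
3 0 1 0 3 2
gen 3: 1 3 0 2 2 1
2 2 2 1 2 2
0 0 3 0 0 2
0 3 3 0 2 1
3 0 1 0 3 2
gen 4: 1 3 0 2 2 1
2 2 3 1 2 2
0 2 1 1 0 2
1 0 1 1 2 1
3 1 2 0 3 2
gen 5: 1 3 0 2 2 1
2 2 3 1 2 2
0 2 2 1 0 2
1 0 1 1 2 1
3 1 2 0 3 2
gen 6: 1 3 0 2 2 1
2 2 3 1 2 2
0 2 3 1 0 2
1 0 1 1 2 1
3 1 2 0 3 2
gen 7: 1 3 1 2 2 1
2 3 0 2 2 2
0 3 1 2 0 2
1 0 2 1 2 1
3 1 2 0 3 2
gen 8: 1 3 1 2 2 1
2 3 0 2 2 2
0 3 2 2 0 2
1 0 2 1 2 1
3 1 2 0 3 2
gen 9: 1 3 1 2 2 1
2 3 0 2 2 2
0 3 3 2 0 2
1 0 2 1 2 1
3 1 2 0 3 2
gen 10: 2 0 2 2 2 1
3 1 2 2 2 2
1 1 1 3 0 2
1 1 3 1 2 1
3 1 2 0 3 2
gen 11: 2 0 2 2 2 1
3 1 2 2 2 2
1 1 2 3 0 2
1 1 3 1 2 1
3 1 2 0 3 2
gen 12: 2 0 2 2 2 1
3 1 2 2 2 2
1 1 3 3 0 2
1 1 3 1 2 1
3 1 2 0 3 2
gen 13: 2 0 2 2 2 1
3 1 3 3 2 2
1 2 2 0 1 2
1 2 0 3 2 1
3 1 3 0 3 2
gen 14: 2 0 2 2 2 1
3 1 3 3 2 2
1 2 3 0 1 2
1 2 0 3 2 1
3 1 3 0 3 2
gen 15: 2 0 3 3 2 1
3 2 1 0 3 2
1 3 1 2 1 2
1 2 1 3 2 1
3 1 3 0 3 2
gen 16: 2 0 3 3 2 1
3 2 1 0 3 2
1 3 2 2 1 2
1 2 1 3 2 1
3 1 3 0 3 2
gen 17: 2 0 3 3 2 1
3 2 1 0 3 2
1 3 3 2 1 2
1 2 1 3 2 1
3 1 3 0 3 2
gen 18: 2 0 3 3 2 1
3 3 2 0 3 2
2 0 1 3 1 2
1 3 2 3 2 1
3 1 3 0 3 2
gen 19: 2 0 3 3 2 1
3 3 2 0 3 2
2 0 2 3 1 2
1 3 2 3 2 1
3 1 3 0 3 2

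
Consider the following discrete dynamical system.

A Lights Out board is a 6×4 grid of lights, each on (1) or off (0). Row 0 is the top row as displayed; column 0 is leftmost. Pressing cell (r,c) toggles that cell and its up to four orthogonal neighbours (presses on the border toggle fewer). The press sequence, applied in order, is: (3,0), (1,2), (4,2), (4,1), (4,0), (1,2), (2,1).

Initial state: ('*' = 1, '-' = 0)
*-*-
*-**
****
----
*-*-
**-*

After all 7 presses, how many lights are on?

gen 0: *-*-
*-**
****
----
*-*-
**-*
gen 1: *-*-
*-**
-***
**--
--*-
**-*
gen 2: *---
**--
-*-*
**--
--*-
**-*
gen 3: *---
**--
-*-*
***-
-*-*
****
gen 4: *---
**--
-*-*
*-*-
*-**
*-**
gen 5: *---
**--
-*-*
--*-
-***
--**
gen 6: *-*-
*-**
-***
--*-
-***
--**
gen 7: *-*-
****
*--*
-**-
-***
--**

15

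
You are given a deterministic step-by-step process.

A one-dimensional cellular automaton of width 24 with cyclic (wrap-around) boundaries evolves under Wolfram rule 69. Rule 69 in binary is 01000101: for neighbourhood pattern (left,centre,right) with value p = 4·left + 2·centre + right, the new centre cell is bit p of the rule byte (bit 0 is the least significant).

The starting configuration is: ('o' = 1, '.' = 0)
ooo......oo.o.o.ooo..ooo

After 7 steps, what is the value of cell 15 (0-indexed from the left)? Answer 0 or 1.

0

[0] ooo......oo.o.o.ooo..ooo
[1] ..o.oooo..o.o.o...o.....
[2] o.o....o..o.o.o.o.o.oooo
[3] o.o.oo.o..o.o.o.o.o.....
[4] o.o..o.o..o.o.o.o.o.ooo.
[5] o.o..o.o..o.o.o.o.o...o.
[6] o.o..o.o..o.o.o.o.o.o.o.
[7] o.o..o.o..o.o.o.o.o.o.o.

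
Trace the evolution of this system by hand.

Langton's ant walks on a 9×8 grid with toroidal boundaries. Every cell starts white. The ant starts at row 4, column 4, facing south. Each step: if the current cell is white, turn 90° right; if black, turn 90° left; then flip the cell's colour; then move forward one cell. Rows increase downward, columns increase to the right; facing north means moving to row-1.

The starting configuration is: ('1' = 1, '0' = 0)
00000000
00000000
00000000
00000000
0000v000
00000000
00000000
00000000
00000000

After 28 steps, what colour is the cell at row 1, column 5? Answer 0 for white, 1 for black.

t=0: 00000000
00000000
00000000
00000000
0000v000
00000000
00000000
00000000
00000000
t=1: 00000000
00000000
00000000
00000000
000<1000
00000000
00000000
00000000
00000000
t=2: 00000000
00000000
00000000
000^0000
00011000
00000000
00000000
00000000
00000000
t=3: 00000000
00000000
00000000
0001>000
00011000
00000000
00000000
00000000
00000000
t=4: 00000000
00000000
00000000
00011000
0001v000
00000000
00000000
00000000
00000000
t=5: 00000000
00000000
00000000
00011000
00010>00
00000000
00000000
00000000
00000000
t=6: 00000000
00000000
00000000
00011000
00010100
00000v00
00000000
00000000
00000000
t=7: 00000000
00000000
00000000
00011000
00010100
0000<100
00000000
00000000
00000000
t=8: 00000000
00000000
00000000
00011000
0001^100
00001100
00000000
00000000
00000000
t=9: 00000000
00000000
00000000
00011000
00011>00
00001100
00000000
00000000
00000000
t=10: 00000000
00000000
00000000
00011^00
00011000
00001100
00000000
00000000
00000000
t=11: 00000000
00000000
00000000
000111>0
00011000
00001100
00000000
00000000
00000000
t=12: 00000000
00000000
00000000
00011110
000110v0
00001100
00000000
00000000
00000000
t=13: 00000000
00000000
00000000
00011110
00011<10
00001100
00000000
00000000
00000000
t=14: 00000000
00000000
00000000
00011^10
00011110
00001100
00000000
00000000
00000000
t=15: 00000000
00000000
00000000
0001<010
00011110
00001100
00000000
00000000
00000000
t=16: 00000000
00000000
00000000
00010010
0001v110
00001100
00000000
00000000
00000000
t=17: 00000000
00000000
00000000
00010010
00010>10
00001100
00000000
00000000
00000000
t=18: 00000000
00000000
00000000
00010^10
00010010
00001100
00000000
00000000
00000000
t=19: 00000000
00000000
00000000
000101>0
00010010
00001100
00000000
00000000
00000000
t=20: 00000000
00000000
000000^0
00010100
00010010
00001100
00000000
00000000
00000000
t=21: 00000000
00000000
0000001>
00010100
00010010
00001100
00000000
00000000
00000000
t=22: 00000000
00000000
00000011
0001010v
00010010
00001100
00000000
00000000
00000000
t=23: 00000000
00000000
00000011
000101<1
00010010
00001100
00000000
00000000
00000000
t=24: 00000000
00000000
000000^1
00010111
00010010
00001100
00000000
00000000
00000000
t=25: 00000000
00000000
00000<01
00010111
00010010
00001100
00000000
00000000
00000000
t=26: 00000000
00000^00
00000101
00010111
00010010
00001100
00000000
00000000
00000000
t=27: 00000000
000001>0
00000101
00010111
00010010
00001100
00000000
00000000
00000000
t=28: 00000000
00000110
000001v1
00010111
00010010
00001100
00000000
00000000
00000000

1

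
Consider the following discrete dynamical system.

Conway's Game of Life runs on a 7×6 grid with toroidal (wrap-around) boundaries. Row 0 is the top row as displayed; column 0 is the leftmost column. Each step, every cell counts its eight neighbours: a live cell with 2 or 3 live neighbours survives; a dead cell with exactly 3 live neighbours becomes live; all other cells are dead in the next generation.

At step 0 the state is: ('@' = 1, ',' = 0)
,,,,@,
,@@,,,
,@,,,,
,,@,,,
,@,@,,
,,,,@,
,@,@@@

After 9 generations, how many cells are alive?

19

gen 0: ,,,,@,
,@@,,,
,@,,,,
,,@,,,
,@,@,,
,,,,@,
,@,@@@
gen 1: @@,,@@
,@@,,,
,@,,,,
,@@,,,
,,@@,,
@,,,,@
,,,@,@
gen 2: ,@,@@@
,,@,,@
@,,,,,
,@,@,,
@,@@,,
@,@@,@
,@,,,,
gen 3: ,@,@@@
,@@@,@
@@@,,,
@@,@,,
@,,,,@
@,,@@@
,@,,,,
gen 4: ,@,@,@
,,,,,@
,,,,@@
,,,,,,
,,@@,,
,@,,@,
,@,,,,
gen 5: ,,@,@,
,,,,,@
,,,,@@
,,,@@,
,,@@,,
,@,@,,
,@,,@,
gen 6: ,,,@@@
,,,@,@
,,,@,@
,,@,,@
,,,,,,
,@,@@,
,@,,@,
gen 7: @,@@,@
@,@@,@
@,@@,@
,,,,@,
,,@@@,
,,@@@,
@,,,,,
gen 8: ,,@@,,
,,,,,,
@,@,,,
,@,,,,
,,@,,@
,@@,@@
@,,,,,
gen 9: ,,,,,,
,@@@,,
,@,,,,
@@@,,,
,,@@@@
,@@@@@
@,,,@@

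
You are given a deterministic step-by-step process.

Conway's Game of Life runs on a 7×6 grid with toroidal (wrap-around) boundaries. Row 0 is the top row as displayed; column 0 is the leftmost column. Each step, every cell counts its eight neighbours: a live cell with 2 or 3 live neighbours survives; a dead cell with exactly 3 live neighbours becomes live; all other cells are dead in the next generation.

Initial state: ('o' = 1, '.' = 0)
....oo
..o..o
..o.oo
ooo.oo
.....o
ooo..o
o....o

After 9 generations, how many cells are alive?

11

gen 0: ....oo
..o..o
..o.oo
ooo.oo
.....o
ooo..o
o....o
gen 1: ....o.
o.....
..o...
.oo...
...o..
.o..o.
......
gen 2: ......
......
..o...
.ooo..
.o.o..
......
......
gen 3: ......
......
.ooo..
.o.o..
.o.o..
......
......
gen 4: ......
..o...
.o.o..
oo.oo.
......
......
......
gen 5: ......
..o...
oo.oo.
oo.oo.
......
......
......
gen 6: ......
.ooo..
o...o.
oo.oo.
......
......
......
gen 7: ..o...
.ooo..
o...o.
oo.oo.
......
......
......
gen 8: .ooo..
.ooo..
o...o.
oo.oo.
......
......
......
gen 9: .o.o..
o...o.
o...o.
oo.oo.
......
......
..o...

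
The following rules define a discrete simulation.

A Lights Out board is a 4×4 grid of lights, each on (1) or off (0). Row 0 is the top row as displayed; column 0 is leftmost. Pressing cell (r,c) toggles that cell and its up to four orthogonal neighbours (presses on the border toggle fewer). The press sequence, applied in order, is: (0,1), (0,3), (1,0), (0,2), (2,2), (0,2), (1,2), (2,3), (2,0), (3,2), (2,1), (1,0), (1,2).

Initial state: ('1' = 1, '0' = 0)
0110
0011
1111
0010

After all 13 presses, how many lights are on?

10

gen 0: 0110
0011
1111
0010
gen 1: 1000
0111
1111
0010
gen 2: 1011
0110
1111
0010
gen 3: 0011
1010
0111
0010
gen 4: 0100
1000
0111
0010
gen 5: 0100
1010
0000
0000
gen 6: 0011
1000
0000
0000
gen 7: 0001
1111
0010
0000
gen 8: 0001
1110
0001
0001
gen 9: 0001
0110
1101
1001
gen 10: 0001
0110
1111
1110
gen 11: 0001
0010
0001
1010
gen 12: 1001
1110
1001
1010
gen 13: 1011
1001
1011
1010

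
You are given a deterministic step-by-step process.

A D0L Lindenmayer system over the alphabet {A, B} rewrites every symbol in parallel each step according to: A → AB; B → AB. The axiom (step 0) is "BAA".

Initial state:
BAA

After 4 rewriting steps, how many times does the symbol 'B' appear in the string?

24

gen 0: BAA
gen 1: ABABAB
gen 2: ABABABABABAB
gen 3: ABABABABABABABABABABABAB
gen 4: ABABABABABABABABABABABABABABABABABABABABABABABAB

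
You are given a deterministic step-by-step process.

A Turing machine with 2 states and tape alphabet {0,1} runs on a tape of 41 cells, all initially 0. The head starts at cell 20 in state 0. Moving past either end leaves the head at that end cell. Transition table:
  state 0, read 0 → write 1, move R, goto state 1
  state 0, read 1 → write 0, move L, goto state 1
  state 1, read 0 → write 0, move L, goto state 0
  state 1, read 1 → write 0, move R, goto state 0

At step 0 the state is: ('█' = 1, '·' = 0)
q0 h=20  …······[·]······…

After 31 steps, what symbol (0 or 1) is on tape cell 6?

0

[0] q0 h=20  …······[·]······…
[1] q1 h=21  …·····█[·]······…
[2] q0 h=20  …······[█]······…
[3] q1 h=19  …······[·]······…
[4] q0 h=18  …······[·]······…
[5] q1 h=19  …·····█[·]······…
[6] q0 h=18  …······[█]······…
[7] q1 h=17  …······[·]······…
[8] q0 h=16  …······[·]······…
[9] q1 h=17  …·····█[·]······…
[10] q0 h=16  …······[█]······…
[11] q1 h=15  …······[·]······…
[12] q0 h=14  …······[·]······…
[13] q1 h=15  …·····█[·]······…
[14] q0 h=14  …······[█]······…
[15] q1 h=13  …······[·]······…
[16] q0 h=12  …······[·]······…
[17] q1 h=13  …·····█[·]······…
[18] q0 h=12  …······[█]······…
[19] q1 h=11  …······[·]······…
[20] q0 h=10  …······[·]······…
[21] q1 h=11  …·····█[·]······…
[22] q0 h=10  …······[█]······…
[23] q1 h= 9  …······[·]······…
[24] q0 h= 8  …······[·]······…
[25] q1 h= 9  …·····█[·]······…
[26] q0 h= 8  …······[█]······…
[27] q1 h= 7  …······[·]······…
[28] q0 h= 6  |······[·]······…
[29] q1 h= 7  …·····█[·]······…
[30] q0 h= 6  |······[█]······…
[31] q1 h= 5  |·····[·]······…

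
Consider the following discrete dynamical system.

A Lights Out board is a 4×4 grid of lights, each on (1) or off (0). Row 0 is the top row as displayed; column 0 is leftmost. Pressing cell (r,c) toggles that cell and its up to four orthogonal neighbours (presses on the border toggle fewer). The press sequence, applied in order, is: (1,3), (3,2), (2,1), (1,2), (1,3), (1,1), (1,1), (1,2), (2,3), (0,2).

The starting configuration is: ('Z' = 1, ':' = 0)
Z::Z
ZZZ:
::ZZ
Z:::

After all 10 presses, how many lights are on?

[0] Z::Z
ZZZ:
::ZZ
Z:::
[1] Z:::
ZZ:Z
::Z:
Z:::
[2] Z:::
ZZ:Z
::::
ZZZZ
[3] Z:::
Z::Z
ZZZ:
Z:ZZ
[4] Z:Z:
ZZZ:
ZZ::
Z:ZZ
[5] Z:ZZ
ZZ:Z
ZZ:Z
Z:ZZ
[6] ZZZZ
::ZZ
Z::Z
Z:ZZ
[7] Z:ZZ
ZZ:Z
ZZ:Z
Z:ZZ
[8] Z::Z
Z:Z:
ZZZZ
Z:ZZ
[9] Z::Z
Z:ZZ
ZZ::
Z:Z:
[10] ZZZ:
Z::Z
ZZ::
Z:Z:

9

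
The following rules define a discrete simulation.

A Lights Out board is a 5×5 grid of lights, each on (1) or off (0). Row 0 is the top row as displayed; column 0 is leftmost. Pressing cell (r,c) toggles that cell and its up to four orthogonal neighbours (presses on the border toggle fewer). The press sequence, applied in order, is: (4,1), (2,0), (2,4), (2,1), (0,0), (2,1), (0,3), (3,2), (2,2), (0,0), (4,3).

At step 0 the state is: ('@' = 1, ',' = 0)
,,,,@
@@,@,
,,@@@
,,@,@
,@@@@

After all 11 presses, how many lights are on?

k=0  ,,,,@
@@,@,
,,@@@
,,@,@
,@@@@
k=1  ,,,,@
@@,@,
,,@@@
,@@,@
@,,@@
k=2  ,,,,@
,@,@,
@@@@@
@@@,@
@,,@@
k=3  ,,,,@
,@,@@
@@@,,
@@@,,
@,,@@
k=4  ,,,,@
,,,@@
,,,,,
@,@,,
@,,@@
k=5  @@,,@
@,,@@
,,,,,
@,@,,
@,,@@
k=6  @@,,@
@@,@@
@@@,,
@@@,,
@,,@@
k=7  @@@@,
@@,,@
@@@,,
@@@,,
@,,@@
k=8  @@@@,
@@,,@
@@,,,
@,,@,
@,@@@
k=9  @@@@,
@@@,@
@,@@,
@,@@,
@,@@@
k=10  ,,@@,
,@@,@
@,@@,
@,@@,
@,@@@
k=11  ,,@@,
,@@,@
@,@@,
@,@,,
@,,,,

11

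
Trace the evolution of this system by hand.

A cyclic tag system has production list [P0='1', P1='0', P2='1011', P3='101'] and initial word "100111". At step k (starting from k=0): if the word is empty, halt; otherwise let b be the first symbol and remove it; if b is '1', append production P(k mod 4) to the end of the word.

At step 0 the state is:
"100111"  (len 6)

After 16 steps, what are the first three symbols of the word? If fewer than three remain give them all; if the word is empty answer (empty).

k=0  "100111"  (len 6)
k=1  "001111"  (len 6)
k=2  "01111"  (len 5)
k=3  "1111"  (len 4)
k=4  "111101"  (len 6)
k=5  "111011"  (len 6)
k=6  "110110"  (len 6)
k=7  "101101011"  (len 9)
k=8  "01101011101"  (len 11)
k=9  "1101011101"  (len 10)
k=10  "1010111010"  (len 10)
k=11  "0101110101011"  (len 13)
k=12  "101110101011"  (len 12)
k=13  "011101010111"  (len 12)
k=14  "11101010111"  (len 11)
k=15  "11010101111011"  (len 14)
k=16  "1010101111011101"  (len 16)

101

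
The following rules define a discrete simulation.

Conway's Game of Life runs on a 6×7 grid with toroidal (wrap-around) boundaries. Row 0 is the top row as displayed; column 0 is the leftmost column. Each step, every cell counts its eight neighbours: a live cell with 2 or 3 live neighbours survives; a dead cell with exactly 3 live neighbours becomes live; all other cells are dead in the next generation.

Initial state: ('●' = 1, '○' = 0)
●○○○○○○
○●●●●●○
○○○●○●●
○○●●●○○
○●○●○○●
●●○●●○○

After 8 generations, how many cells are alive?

8

step 0: ●○○○○○○
○●●●●●○
○○○●○●●
○○●●●○○
○●○●○○●
●●○●●○○
step 1: ●○○○○●●
●●●●○●○
○●○○○○●
●○○○○○●
○●○○○●○
○●○●●○●
step 2: ○○○○○○○
○○●○●●○
○○○○○●○
○●○○○●●
○●●○●●○
○●●○●○○
step 3: ○●●○●●○
○○○○●●○
○○○○○○○
●●●○○○●
○○○○●○●
○●●○●●○
step 4: ○●●○○○●
○○○●●●○
●●○○○●●
●●○○○●●
○○○○●○●
●●●○○○●
step 5: ○○○○●○●
○○○●●○○
○●●○○○○
○●○○●○○
○○●○○○○
○○●●○○●
step 6: ○○●○●○○
○○●●●●○
○●●○●○○
○●○●○○○
○●●○○○○
○○●●○●○
step 7: ○●○○○○○
○○○○○●○
○●○○○●○
●○○●○○○
○●○○●○○
○○○○●○○
step 8: ○○○○○○○
○○○○○○○
○○○○●○●
●●●○●○○
○○○●●○○
○○○○○○○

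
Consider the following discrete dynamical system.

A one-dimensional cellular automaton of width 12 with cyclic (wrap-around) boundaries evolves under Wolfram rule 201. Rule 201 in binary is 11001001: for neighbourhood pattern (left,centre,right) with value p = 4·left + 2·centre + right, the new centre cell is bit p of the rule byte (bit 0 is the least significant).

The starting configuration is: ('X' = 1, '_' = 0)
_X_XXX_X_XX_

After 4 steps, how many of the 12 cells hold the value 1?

t=0: _X_XXX_X_XX_
t=1: ___XXX___XX_
t=2: XX_XXX_X_XX_
t=3: XX_XXX___XX_
t=4: XX_XXX_X_XX_

8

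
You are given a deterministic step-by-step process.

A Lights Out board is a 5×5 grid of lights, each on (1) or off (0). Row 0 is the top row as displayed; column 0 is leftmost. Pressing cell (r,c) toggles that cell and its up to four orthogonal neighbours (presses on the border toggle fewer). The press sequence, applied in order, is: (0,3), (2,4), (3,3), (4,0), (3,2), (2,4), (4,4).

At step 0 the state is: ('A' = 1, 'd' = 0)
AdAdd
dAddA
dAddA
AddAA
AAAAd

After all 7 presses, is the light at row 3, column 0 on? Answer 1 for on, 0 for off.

gen 0: AdAdd
dAddA
dAddA
AddAA
AAAAd
gen 1: AddAA
dAdAA
dAddA
AddAA
AAAAd
gen 2: AddAA
dAdAd
dAdAd
AddAd
AAAAd
gen 3: AddAA
dAdAd
dAddd
AdAdA
AAAdd
gen 4: AddAA
dAdAd
dAddd
ddAdA
ddAdd
gen 5: AddAA
dAdAd
dAAdd
dAdAA
ddddd
gen 6: AddAA
dAdAA
dAAAA
dAdAd
ddddd
gen 7: AddAA
dAdAA
dAAAA
dAdAA
dddAA

0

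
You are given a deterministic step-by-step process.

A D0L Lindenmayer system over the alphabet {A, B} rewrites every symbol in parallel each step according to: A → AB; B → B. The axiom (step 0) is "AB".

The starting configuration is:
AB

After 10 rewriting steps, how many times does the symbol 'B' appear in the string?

0) AB
1) ABB
2) ABBB
3) ABBBB
4) ABBBBB
5) ABBBBBB
6) ABBBBBBB
7) ABBBBBBBB
8) ABBBBBBBBB
9) ABBBBBBBBBB
10) ABBBBBBBBBBB

11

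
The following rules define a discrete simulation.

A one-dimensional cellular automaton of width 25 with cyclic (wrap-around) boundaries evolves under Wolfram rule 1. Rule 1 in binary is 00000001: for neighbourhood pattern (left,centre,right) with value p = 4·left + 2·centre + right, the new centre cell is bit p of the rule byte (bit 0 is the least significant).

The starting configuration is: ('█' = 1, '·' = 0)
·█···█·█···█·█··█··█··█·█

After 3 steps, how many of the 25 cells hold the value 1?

[0] ·█···█·█···█·█··█··█··█·█
[1] ···█·····█···············
[2] ██···███···██████████████
[3] ···█·····█···············

2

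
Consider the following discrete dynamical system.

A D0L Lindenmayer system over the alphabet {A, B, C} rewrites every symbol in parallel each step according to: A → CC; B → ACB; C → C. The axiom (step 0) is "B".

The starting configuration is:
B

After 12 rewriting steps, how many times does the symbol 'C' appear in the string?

34

[0] B
[1] ACB
[2] CCCACB
[3] CCCCCCACB
[4] CCCCCCCCCACB
[5] CCCCCCCCCCCCACB
[6] CCCCCCCCCCCCCCCACB
[7] CCCCCCCCCCCCCCCCCCACB
[8] CCCCCCCCCCCCCCCCCCCCCACB
[9] CCCCCCCCCCCCCCCCCCCCCCCCACB
[10] CCCCCCCCCCCCCCCCCCCCCCCCCCCACB
[11] CCCCCCCCCCCCCCCCCCCCCCCCCCCCCCACB
[12] CCCCCCCCCCCCCCCCCCCCCCCCCCCCCCCCCACB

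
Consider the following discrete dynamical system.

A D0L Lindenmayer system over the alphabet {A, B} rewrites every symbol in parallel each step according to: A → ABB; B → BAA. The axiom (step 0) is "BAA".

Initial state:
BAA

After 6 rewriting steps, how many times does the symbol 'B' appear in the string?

1093

0) BAA
1) BAAABBABB
2) BAAABBABBABBBAABAAABBBAABAA
3) BAAABBABBABBBAABAAABBBAABAAABBBAABAABAAABBABBBAAABBABBABBBAABAABAAABBABBBAAABBABB
4) BAAABBABBABBBAABAAABBBAABAAABBBAABAABAAABBABBBAAABBABBABBB…BABBBAAABBABBABBBAABAAABBBAABAABAAABBABBABBBAABAAABBBAABAA  (len 243)
5) BAAABBABBABBBAABAAABBBAABAAABBBAABAABAAABBABBBAAABBABBABBB…ABAAABBBAABAABAAABBABBBAAABBABBABBBAABAABAAABBABBBAAABBABB  (len 729)
6) BAAABBABBABBBAABAAABBBAABAAABBBAABAABAAABBABBBAAABBABBABBB…BABBBAAABBABBABBBAABAAABBBAABAABAAABBABBABBBAABAAABBBAABAA  (len 2187)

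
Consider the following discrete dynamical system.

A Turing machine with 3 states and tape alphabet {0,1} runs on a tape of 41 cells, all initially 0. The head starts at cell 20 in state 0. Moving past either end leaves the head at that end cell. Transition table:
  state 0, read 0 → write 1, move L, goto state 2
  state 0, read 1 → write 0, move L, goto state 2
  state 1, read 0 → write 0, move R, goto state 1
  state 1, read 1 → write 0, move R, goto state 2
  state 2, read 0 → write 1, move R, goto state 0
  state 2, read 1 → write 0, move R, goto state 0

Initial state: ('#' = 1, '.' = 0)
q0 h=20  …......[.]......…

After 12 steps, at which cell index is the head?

[0] q0 h=20  …......[.]......…
[1] q2 h=19  …......[.]#.....…
[2] q0 h=20  ….....#[#]......…
[3] q2 h=19  …......[#]......…
[4] q0 h=20  …......[.]......…
[5] q2 h=19  …......[.]#.....…
[6] q0 h=20  ….....#[#]......…
[7] q2 h=19  …......[#]......…
[8] q0 h=20  …......[.]......…
[9] q2 h=19  …......[.]#.....…
[10] q0 h=20  ….....#[#]......…
[11] q2 h=19  …......[#]......…
[12] q0 h=20  …......[.]......…

20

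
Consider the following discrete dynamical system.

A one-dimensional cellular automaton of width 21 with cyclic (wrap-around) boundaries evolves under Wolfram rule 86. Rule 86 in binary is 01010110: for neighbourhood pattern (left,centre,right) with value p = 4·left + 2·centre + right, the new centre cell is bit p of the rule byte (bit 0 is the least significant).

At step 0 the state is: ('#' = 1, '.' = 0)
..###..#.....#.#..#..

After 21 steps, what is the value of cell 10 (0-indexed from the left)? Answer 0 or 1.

1

step 0: ..###..#.....#.#..#..
step 1: .#..#####...##.#####.
step 2: ####....##.#.#.....##
step 3: ...##..#.#.#.##...#..
step 4: ..#.####.#.#..##.###.
step 5: .##....#.#.###.#...##
step 6: ..##..##.#...#.##.#.#
step 7: ##.###.#.##.##..#.#.#
step 8: .#...#.#..#..####.#..
step 9: ###.##.######...#.##.
step 10: ..#..#......##.##..#.
step 11: .######....#.#..#####
step 12: ......##..##.###....#
step 13: #....#.###.#...##..##
step 14: ##..##...#.##.#.###..
step 15: .###.##.##..#.#...###
step 16: ...#..#..####.##.#..#
step 17: #.#######...#..#.####
step 18: #.......##.#####.....
step 19: ##.....#.#.....##...#
step 20: .##...##.##...#.##.#.
step 21: #.##.#.#..##.##..#.##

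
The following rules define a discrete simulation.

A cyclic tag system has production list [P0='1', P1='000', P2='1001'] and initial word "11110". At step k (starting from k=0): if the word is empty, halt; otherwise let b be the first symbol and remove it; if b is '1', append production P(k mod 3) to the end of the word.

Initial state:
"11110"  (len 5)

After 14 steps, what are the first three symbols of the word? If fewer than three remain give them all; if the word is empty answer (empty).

100

[0] "11110"  (len 5)
[1] "11101"  (len 5)
[2] "1101000"  (len 7)
[3] "1010001001"  (len 10)
[4] "0100010011"  (len 10)
[5] "100010011"  (len 9)
[6] "000100111001"  (len 12)
[7] "00100111001"  (len 11)
[8] "0100111001"  (len 10)
[9] "100111001"  (len 9)
[10] "001110011"  (len 9)
[11] "01110011"  (len 8)
[12] "1110011"  (len 7)
[13] "1100111"  (len 7)
[14] "100111000"  (len 9)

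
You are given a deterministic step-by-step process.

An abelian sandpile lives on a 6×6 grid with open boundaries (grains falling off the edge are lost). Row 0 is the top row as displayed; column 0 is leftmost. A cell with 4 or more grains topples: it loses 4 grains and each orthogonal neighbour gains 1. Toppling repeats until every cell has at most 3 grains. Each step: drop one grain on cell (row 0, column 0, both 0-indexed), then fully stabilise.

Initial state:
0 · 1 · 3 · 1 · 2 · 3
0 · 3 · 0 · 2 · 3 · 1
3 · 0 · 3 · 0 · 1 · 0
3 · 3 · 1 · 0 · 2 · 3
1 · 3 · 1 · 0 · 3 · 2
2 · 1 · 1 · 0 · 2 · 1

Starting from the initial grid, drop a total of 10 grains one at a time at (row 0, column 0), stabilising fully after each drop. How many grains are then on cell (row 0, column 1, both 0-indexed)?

3

0) 0 · 1 · 3 · 1 · 2 · 3
0 · 3 · 0 · 2 · 3 · 1
3 · 0 · 3 · 0 · 1 · 0
3 · 3 · 1 · 0 · 2 · 3
1 · 3 · 1 · 0 · 3 · 2
2 · 1 · 1 · 0 · 2 · 1
1) 1 · 1 · 3 · 1 · 2 · 3
0 · 3 · 0 · 2 · 3 · 1
3 · 0 · 3 · 0 · 1 · 0
3 · 3 · 1 · 0 · 2 · 3
1 · 3 · 1 · 0 · 3 · 2
2 · 1 · 1 · 0 · 2 · 1
2) 2 · 1 · 3 · 1 · 2 · 3
0 · 3 · 0 · 2 · 3 · 1
3 · 0 · 3 · 0 · 1 · 0
3 · 3 · 1 · 0 · 2 · 3
1 · 3 · 1 · 0 · 3 · 2
2 · 1 · 1 · 0 · 2 · 1
3) 3 · 1 · 3 · 1 · 2 · 3
0 · 3 · 0 · 2 · 3 · 1
3 · 0 · 3 · 0 · 1 · 0
3 · 3 · 1 · 0 · 2 · 3
1 · 3 · 1 · 0 · 3 · 2
2 · 1 · 1 · 0 · 2 · 1
4) 0 · 2 · 3 · 1 · 2 · 3
1 · 3 · 0 · 2 · 3 · 1
3 · 0 · 3 · 0 · 1 · 0
3 · 3 · 1 · 0 · 2 · 3
1 · 3 · 1 · 0 · 3 · 2
2 · 1 · 1 · 0 · 2 · 1
5) 1 · 2 · 3 · 1 · 2 · 3
1 · 3 · 0 · 2 · 3 · 1
3 · 0 · 3 · 0 · 1 · 0
3 · 3 · 1 · 0 · 2 · 3
1 · 3 · 1 · 0 · 3 · 2
2 · 1 · 1 · 0 · 2 · 1
6) 2 · 2 · 3 · 1 · 2 · 3
1 · 3 · 0 · 2 · 3 · 1
3 · 0 · 3 · 0 · 1 · 0
3 · 3 · 1 · 0 · 2 · 3
1 · 3 · 1 · 0 · 3 · 2
2 · 1 · 1 · 0 · 2 · 1
7) 3 · 2 · 3 · 1 · 2 · 3
1 · 3 · 0 · 2 · 3 · 1
3 · 0 · 3 · 0 · 1 · 0
3 · 3 · 1 · 0 · 2 · 3
1 · 3 · 1 · 0 · 3 · 2
2 · 1 · 1 · 0 · 2 · 1
8) 0 · 3 · 3 · 1 · 2 · 3
2 · 3 · 0 · 2 · 3 · 1
3 · 0 · 3 · 0 · 1 · 0
3 · 3 · 1 · 0 · 2 · 3
1 · 3 · 1 · 0 · 3 · 2
2 · 1 · 1 · 0 · 2 · 1
9) 1 · 3 · 3 · 1 · 2 · 3
2 · 3 · 0 · 2 · 3 · 1
3 · 0 · 3 · 0 · 1 · 0
3 · 3 · 1 · 0 · 2 · 3
1 · 3 · 1 · 0 · 3 · 2
2 · 1 · 1 · 0 · 2 · 1
10) 2 · 3 · 3 · 1 · 2 · 3
2 · 3 · 0 · 2 · 3 · 1
3 · 0 · 3 · 0 · 1 · 0
3 · 3 · 1 · 0 · 2 · 3
1 · 3 · 1 · 0 · 3 · 2
2 · 1 · 1 · 0 · 2 · 1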